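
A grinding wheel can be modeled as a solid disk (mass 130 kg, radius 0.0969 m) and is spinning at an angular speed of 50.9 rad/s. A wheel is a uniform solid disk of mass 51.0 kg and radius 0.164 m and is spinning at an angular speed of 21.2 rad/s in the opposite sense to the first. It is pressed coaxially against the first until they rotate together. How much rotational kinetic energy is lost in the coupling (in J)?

ΔKE lost ≈ 839 J

The coupling torques are internal; angular momentum about the shared axis is conserved.
Moments of inertia: I_A = ½(130)(0.0969)² = 0.6103 kg·m²; I_B = ½(51.0)(0.164)² = 0.6858 kg·m².
Taking A's sense as positive: L = (0.6103)(50.9) − (0.6858)(21.2) = 16.53 kg·m²·rad/s.
Combined I = 0.6103 + 0.6858 = 1.296 kg·m².
ω_f = L / I = 16.53 / 1.296 = 12.75 rad/s.
KE_i = ½ΣIω² = 944.7 J; KE_f = ½(1.296)(12.75)² = 105.3 J.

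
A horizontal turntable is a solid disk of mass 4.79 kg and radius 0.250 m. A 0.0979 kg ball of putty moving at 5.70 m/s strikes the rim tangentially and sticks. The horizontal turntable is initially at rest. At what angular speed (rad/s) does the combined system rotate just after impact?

|ω_f| ≈ 0.895 rad/s

The axle reaction passes through the axle and exerts no torque about it; angular momentum about the axle is conserved through the impact.
I_p = ½(4.79)(0.250)² = 0.1497 kg·m². Taking the sense of the ball of putty's angular momentum as positive, L_{ball} = m v R = (0.0979)(5.70)(0.250) = 0.1395 kg·m²/s.
L_i = 0 + 0.1395 = 0.1395 kg·m²/s.
After sticking, I_f = I_p + m R² = 0.1497 + (0.0979)(0.250)² = 0.1558 kg·m².
ω_f = L_i / I_f = 0.1395 / 0.1558 = 0.8954 rad/s.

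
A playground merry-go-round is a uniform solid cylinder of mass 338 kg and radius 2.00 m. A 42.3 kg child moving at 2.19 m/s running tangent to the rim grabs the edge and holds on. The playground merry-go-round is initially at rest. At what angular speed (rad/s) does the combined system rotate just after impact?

|ω_f| ≈ 0.219 rad/s

The axle reaction passes through the axle and exerts no torque about it; angular momentum about the axle is conserved through the impact.
I_p = ½(338)(2.00)² = 676.0 kg·m². Taking the sense of the child's angular momentum as positive, L_{child} = m v R = (42.3)(2.19)(2.00) = 185.3 kg·m²/s.
L_i = 0 + 185.3 = 185.3 kg·m²/s.
After sticking, I_f = I_p + m R² = 676.0 + (42.3)(2.00)² = 845.2 kg·m².
ω_f = L_i / I_f = 185.3 / 845.2 = 0.2192 rad/s.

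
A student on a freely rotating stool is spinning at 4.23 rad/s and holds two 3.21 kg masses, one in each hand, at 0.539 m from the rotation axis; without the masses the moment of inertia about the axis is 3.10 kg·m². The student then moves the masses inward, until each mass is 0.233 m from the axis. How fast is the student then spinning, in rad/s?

ω₂ ≈ 6.09 rad/s

No external torque acts about the spin axis, so angular momentum is conserved.
I₁ = 3.10 + 2(3.21)(0.539)² = 4.965 kg·m²; I₂ = 3.10 + 2(3.21)(0.233)² = 3.449 kg·m².
ω₂ = I₁ω₁ / I₂ = (4.965)(4.23 rad/s) / (3.449) = 6.090 rad/s.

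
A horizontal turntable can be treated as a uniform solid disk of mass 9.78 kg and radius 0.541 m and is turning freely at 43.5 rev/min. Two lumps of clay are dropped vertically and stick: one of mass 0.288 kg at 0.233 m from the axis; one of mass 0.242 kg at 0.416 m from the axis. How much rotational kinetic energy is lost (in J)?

energy lost ≈ 0.574 J

The added mass arrives with no angular momentum about the axis, and any external torque about the axis is negligible, so the system's angular momentum is conserved.
I_p = ½(9.78)(0.541)² = 1.431 kg·m².
Added inertia Σmr² = (0.288)(0.233)² + (0.242)(0.416)² = 0.05751 kg·m²; I_f = 1.431 + 0.05751 = 1.489 kg·m².
ω_f = I_p ω_i / I_f = (1.431)(43.5) / 1.489 = 41.82 rpm.
KE_i = ½(1.431)(4.555 rad/s)² = 14.85 J; KE_f = ½(1.489)(4.379)² = 14.28 J.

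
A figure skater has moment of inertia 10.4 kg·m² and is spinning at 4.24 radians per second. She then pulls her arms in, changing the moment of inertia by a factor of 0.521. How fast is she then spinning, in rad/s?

No external torque acts about the spin axis, so angular momentum is conserved.
I₂ = 0.521 × 10.4 = 5.418 kg·m².
ω₂ = I₁ω₁ / I₂ = (10.40)(4.24 rad/s) / (5.418) = 8.138 rad/s.

ω₂ ≈ 8.14 rad/s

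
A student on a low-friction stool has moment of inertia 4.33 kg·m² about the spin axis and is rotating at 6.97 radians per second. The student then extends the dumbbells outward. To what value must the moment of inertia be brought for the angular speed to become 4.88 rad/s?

I₂ ≈ 6.18 kg·m²

With no external torque about the axis, L is conserved: I₁ω₁ = I₂ω₂.
I₂ = I₁ω₁ / ω₂ = (4.33)(6.97) / (4.88) = 6.184 kg·m².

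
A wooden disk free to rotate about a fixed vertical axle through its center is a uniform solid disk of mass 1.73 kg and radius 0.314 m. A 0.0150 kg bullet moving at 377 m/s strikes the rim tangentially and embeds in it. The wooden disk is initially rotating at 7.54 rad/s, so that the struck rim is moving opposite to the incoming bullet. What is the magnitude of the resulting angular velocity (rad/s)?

About the axle the impulsive forces during the collision are internal, so angular momentum about that axis is conserved.
I_p = ½(1.73)(0.314)² = 0.08529 kg·m². Taking the sense of the bullet's angular momentum as positive, L_{bullet} = m v R = (0.0150)(377)(0.314) = 1.776 kg·m²/s.
L_i = −I_p ω_p + m v R = −(0.08529)(7.54) + 1.776 = 1.133 kg·m²/s.
After sticking, I_f = I_p + m R² = 0.08529 + (0.0150)(0.314)² = 0.08676 kg·m².
ω_f = L_i / I_f = 1.133 / 0.08676 = 13.05 rad/s.

|ω_f| ≈ 13.1 rad/s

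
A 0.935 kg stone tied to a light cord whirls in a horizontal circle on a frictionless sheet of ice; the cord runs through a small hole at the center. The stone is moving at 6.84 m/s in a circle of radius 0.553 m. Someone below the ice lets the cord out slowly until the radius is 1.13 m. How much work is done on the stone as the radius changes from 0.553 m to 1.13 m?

W ≈ -16.6 J

Central (radial) force ⇒ zero torque about the center ⇒ m v r is constant.
v₂ = v₁ r₁ / r₂ = (6.84)(0.553) / (1.13) = 3.347 m/s.
W = ΔKE = ½m(v₂² − v₁²) = -16.63 J.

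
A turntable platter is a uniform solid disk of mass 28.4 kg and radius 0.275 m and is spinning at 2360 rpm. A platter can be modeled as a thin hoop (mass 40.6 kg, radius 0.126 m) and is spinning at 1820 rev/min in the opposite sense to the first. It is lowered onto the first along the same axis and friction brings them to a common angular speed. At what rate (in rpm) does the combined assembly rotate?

No external torque acts about the common axis, so total angular momentum is conserved.
Moments of inertia: I_A = ½(28.4)(0.275)² = 1.074 kg·m²; I_B = (40.6)(0.126)² = 0.6446 kg·m².
Taking A's sense as positive: L = (1.074)(2360) − (0.6446)(1820) = 1361 kg·m²·rpm.
Combined I = 1.074 + 0.6446 = 1.718 kg·m².
ω_f = L / I = 1361 / 1.718 = 792.1 rpm.

|ω_f| ≈ 792 rpm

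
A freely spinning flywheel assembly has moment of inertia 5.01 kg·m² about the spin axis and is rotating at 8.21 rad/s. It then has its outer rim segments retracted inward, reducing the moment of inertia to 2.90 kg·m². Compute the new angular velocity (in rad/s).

With no external torque about the axis, L is conserved: I₁ω₁ = I₂ω₂.
ω₂ = I₁ω₁ / I₂ = (5.010)(8.21 rad/s) / (2.900) = 14.18 rad/s.

ω₂ ≈ 14.2 rad/s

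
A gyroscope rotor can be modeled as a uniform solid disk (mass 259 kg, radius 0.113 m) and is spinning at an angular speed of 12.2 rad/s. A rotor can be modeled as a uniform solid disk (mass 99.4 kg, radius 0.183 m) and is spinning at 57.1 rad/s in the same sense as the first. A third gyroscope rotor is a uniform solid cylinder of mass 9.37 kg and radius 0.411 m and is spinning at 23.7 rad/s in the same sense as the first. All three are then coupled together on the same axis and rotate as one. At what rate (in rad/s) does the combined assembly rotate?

No external torque acts about the common axis, so total angular momentum is conserved.
Moments of inertia: I_A = ½(259)(0.113)² = 1.654 kg·m²; I_B = ½(99.4)(0.183)² = 1.664 kg·m²; I_C = ½(9.37)(0.411)² = 0.7914 kg·m².
Taking A's sense as positive: L = (1.654)(12.2) + (1.664)(57.1) + (0.7914)(23.7) = 134.0 kg·m²·rad/s.
Combined I = 1.654 + 1.664 + 0.7914 = 4.109 kg·m².
ω_f = L / I = 134.0 / 4.109 = 32.60 rad/s.

|ω_f| ≈ 32.6 rad/s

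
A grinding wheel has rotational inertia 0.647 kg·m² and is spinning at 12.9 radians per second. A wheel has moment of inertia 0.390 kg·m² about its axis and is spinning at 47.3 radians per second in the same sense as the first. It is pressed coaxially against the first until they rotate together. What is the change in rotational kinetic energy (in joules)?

ΔKE ≈ -144 J

The coupling torques are internal; angular momentum about the shared axis is conserved.
Taking A's sense as positive: L = (0.6470)(12.9) + (0.3900)(47.3) = 26.79 kg·m²·rad/s.
Combined I = 0.6470 + 0.3900 = 1.037 kg·m².
ω_f = L / I = 26.79 / 1.037 = 25.84 rad/s.
KE_i = ½ΣIω² = 490.1 J; KE_f = ½(1.037)(25.84)² = 346.1 J.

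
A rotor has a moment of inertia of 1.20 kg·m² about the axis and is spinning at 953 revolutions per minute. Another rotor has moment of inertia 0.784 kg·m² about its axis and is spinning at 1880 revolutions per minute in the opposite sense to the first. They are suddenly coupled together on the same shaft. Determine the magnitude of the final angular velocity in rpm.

The coupling torques are internal; angular momentum about the shared axis is conserved.
Taking A's sense as positive: L = (1.200)(953) − (0.7840)(1880) = -330.3 kg·m²·rpm.
Combined I = 1.200 + 0.7840 = 1.984 kg·m².
ω_f = L / I = -330.3 / 1.984 = -166.5 rpm.

|ω_f| ≈ 166 rpm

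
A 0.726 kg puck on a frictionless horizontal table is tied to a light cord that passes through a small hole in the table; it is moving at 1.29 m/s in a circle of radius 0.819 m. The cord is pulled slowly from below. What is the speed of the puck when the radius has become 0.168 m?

Central (radial) force ⇒ zero torque about the center ⇒ m v r is constant.
v₂ = v₁ r₁ / r₂ = (1.29)(0.819) / (0.168) = 6.289 m/s.

v₂ ≈ 6.29 m/s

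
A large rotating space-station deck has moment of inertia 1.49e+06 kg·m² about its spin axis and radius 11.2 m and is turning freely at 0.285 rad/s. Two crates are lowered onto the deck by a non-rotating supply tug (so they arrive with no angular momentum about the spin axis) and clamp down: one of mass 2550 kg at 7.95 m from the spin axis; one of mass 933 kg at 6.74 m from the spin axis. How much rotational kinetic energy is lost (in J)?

The added mass arrives with no angular momentum about the spin axis, and any external torque about the spin axis is negligible, so the system's angular momentum is conserved.
Added inertia Σmr² = (2550)(7.95)² + (933)(6.74)² = 2.036e+05 kg·m²; I_f = 1.490e+06 + 2.036e+05 = 1.694e+06 kg·m².
ω_f = I_p ω_i / I_f = (1.490e+06)(0.285) / 1.694e+06 = 0.2507 rad/s.
KE_i = ½(1.490e+06)(0.2850 rad/s)² = 60510 J; KE_f = ½(1.694e+06)(0.2507)² = 53240 J.

energy lost ≈ 7270 J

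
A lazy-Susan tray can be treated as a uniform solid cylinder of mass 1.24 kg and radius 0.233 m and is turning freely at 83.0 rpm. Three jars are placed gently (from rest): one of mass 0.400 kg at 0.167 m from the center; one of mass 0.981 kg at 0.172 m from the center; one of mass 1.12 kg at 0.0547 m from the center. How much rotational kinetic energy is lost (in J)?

energy lost ≈ 0.717 J

No external torque acts about the center; L_before = L_after.
I_p = ½(1.24)(0.233)² = 0.03366 kg·m².
Added inertia Σmr² = (0.400)(0.167)² + (0.981)(0.172)² + (1.12)(0.0547)² = 0.04353 kg·m²; I_f = 0.03366 + 0.04353 = 0.07719 kg·m².
ω_f = I_p ω_i / I_f = (0.03366)(83.0) / 0.07719 = 36.19 rpm.
KE_i = ½(0.03366)(8.692 rad/s)² = 1.271 J; KE_f = ½(0.07719)(3.790)² = 0.5544 J.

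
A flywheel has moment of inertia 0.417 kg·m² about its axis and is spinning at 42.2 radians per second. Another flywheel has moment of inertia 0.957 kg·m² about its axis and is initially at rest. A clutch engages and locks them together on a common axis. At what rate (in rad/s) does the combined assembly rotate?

The coupling torques are internal; angular momentum about the shared axis is conserved.
Taking A's sense as positive: L = (0.4170)(42.2) = 17.60 kg·m²·rad/s.
Combined I = 0.4170 + 0.9570 = 1.374 kg·m².
ω_f = L / I = 17.60 / 1.374 = 12.81 rad/s.

|ω_f| ≈ 12.8 rad/s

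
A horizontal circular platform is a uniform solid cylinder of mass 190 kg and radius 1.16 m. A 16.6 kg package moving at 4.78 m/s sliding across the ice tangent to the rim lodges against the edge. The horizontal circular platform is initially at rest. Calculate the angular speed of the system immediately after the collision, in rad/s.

About the central axle the impulsive forces during the collision are internal, so angular momentum about that axis is conserved.
I_p = ½(190)(1.16)² = 127.8 kg·m². Taking the sense of the package's angular momentum as positive, L_{package} = m v R = (16.6)(4.78)(1.16) = 92.04 kg·m²/s.
L_i = 0 + 92.04 = 92.04 kg·m²/s.
After sticking, I_f = I_p + m R² = 127.8 + (16.6)(1.16)² = 150.2 kg·m².
ω_f = L_i / I_f = 92.04 / 150.2 = 0.6129 rad/s.

|ω_f| ≈ 0.613 rad/s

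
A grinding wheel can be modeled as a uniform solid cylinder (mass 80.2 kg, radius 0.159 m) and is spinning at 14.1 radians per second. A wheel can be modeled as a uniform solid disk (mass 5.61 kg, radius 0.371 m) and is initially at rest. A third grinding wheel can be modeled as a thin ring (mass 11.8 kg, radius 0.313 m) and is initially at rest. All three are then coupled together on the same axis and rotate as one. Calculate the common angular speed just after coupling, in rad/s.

The coupling torques are internal; angular momentum about the shared axis is conserved.
Moments of inertia: I_A = ½(80.2)(0.159)² = 1.014 kg·m²; I_B = ½(5.61)(0.371)² = 0.3861 kg·m²; I_C = (11.8)(0.313)² = 1.156 kg·m².
Taking A's sense as positive: L = (1.014)(14.1) = 14.29 kg·m²·rad/s.
Combined I = 1.014 + 0.3861 + 1.156 = 2.556 kg·m².
ω_f = L / I = 14.29 / 2.556 = 5.593 rad/s.

|ω_f| ≈ 5.59 rad/s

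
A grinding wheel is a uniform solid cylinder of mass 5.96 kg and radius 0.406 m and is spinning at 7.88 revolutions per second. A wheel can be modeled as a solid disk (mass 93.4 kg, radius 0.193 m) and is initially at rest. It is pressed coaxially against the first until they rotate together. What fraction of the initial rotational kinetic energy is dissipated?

fraction ≈ 0.780

No external torque acts about the common axis, so total angular momentum is conserved.
Moments of inertia: I_A = ½(5.96)(0.406)² = 0.4912 kg·m²; I_B = ½(93.4)(0.193)² = 1.740 kg·m².
Taking A's sense as positive: L = (0.4912)(7.88) = 3.871 kg·m²·rev/s.
Combined I = 0.4912 + 1.740 = 2.231 kg·m².
ω_f = L / I = 3.871 / 2.231 = 1.735 rev/s.
KE_i = ½ΣIω² = 602.1 J; KE_f = ½(2.231)(10.90)² = 132.6 J.
Fraction dissipated = (KE_i − KE_f)/KE_i = 0.7798.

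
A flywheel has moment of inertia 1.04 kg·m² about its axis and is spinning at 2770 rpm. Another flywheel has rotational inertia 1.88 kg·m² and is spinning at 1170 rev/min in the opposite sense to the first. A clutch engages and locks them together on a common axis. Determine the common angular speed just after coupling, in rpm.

No external torque acts about the common axis, so total angular momentum is conserved.
Taking A's sense as positive: L = (1.040)(2770) − (1.880)(1170) = 681.2 kg·m²·rpm.
Combined I = 1.040 + 1.880 = 2.920 kg·m².
ω_f = L / I = 681.2 / 2.920 = 233.3 rpm.

|ω_f| ≈ 233 rpm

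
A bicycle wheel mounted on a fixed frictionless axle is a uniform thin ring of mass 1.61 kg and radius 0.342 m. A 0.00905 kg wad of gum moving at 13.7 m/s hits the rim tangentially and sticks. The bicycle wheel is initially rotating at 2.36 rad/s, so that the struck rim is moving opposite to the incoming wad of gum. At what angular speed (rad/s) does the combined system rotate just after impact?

|ω_f| ≈ 2.12 rad/s

The axle reaction passes through the axle and exerts no torque about it; angular momentum about the axle is conserved through the impact.
I_p = (1.61)(0.342)² = 0.1883 kg·m². Taking the sense of the wad of gum's angular momentum as positive, L_{wad} = m v R = (0.00905)(13.7)(0.342) = 0.04240 kg·m²/s.
L_i = −I_p ω_p + m v R = −(0.1883)(2.36) + 0.04240 = -0.4020 kg·m²/s.
After sticking, I_f = I_p + m R² = 0.1883 + (0.00905)(0.342)² = 0.1894 kg·m².
ω_f = L_i / I_f = -0.4020 / 0.1894 = -2.123 rad/s.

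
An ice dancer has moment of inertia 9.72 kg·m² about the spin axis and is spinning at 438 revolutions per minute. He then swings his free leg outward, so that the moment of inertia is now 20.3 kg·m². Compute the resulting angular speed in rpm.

ω₂ ≈ 210 rpm

Angular momentum about the spin axis is conserved since the torque about it is zero.
ω₂ = I₁ω₁ / I₂ = (9.720)(438 rpm) / (20.30) = 209.7 rpm.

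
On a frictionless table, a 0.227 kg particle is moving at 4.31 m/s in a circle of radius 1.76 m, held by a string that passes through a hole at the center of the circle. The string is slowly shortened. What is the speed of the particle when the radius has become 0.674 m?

v₂ ≈ 11.3 m/s

Central (radial) force ⇒ zero torque about the center ⇒ m v r is constant.
v₂ = v₁ r₁ / r₂ = (4.31)(1.76) / (0.674) = 11.25 m/s.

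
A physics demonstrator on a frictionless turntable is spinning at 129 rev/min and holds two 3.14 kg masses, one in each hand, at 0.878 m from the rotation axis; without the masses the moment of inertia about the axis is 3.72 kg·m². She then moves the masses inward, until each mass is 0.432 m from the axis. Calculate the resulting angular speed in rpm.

ω₂ ≈ 226 rpm

Angular momentum about the spin axis is conserved since the torque about it is zero.
I₁ = 3.72 + 2(3.14)(0.878)² = 8.561 kg·m²; I₂ = 3.72 + 2(3.14)(0.432)² = 4.892 kg·m².
ω₂ = I₁ω₁ / I₂ = (8.561)(129 rpm) / (4.892) = 225.8 rpm.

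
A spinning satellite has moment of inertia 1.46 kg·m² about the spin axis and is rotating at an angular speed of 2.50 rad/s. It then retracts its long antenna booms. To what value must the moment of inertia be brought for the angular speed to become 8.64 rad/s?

Angular momentum about the spin axis is conserved since the torque about it is zero.
I₂ = I₁ω₁ / ω₂ = (1.46)(2.50) / (8.64) = 0.4225 kg·m².

I₂ ≈ 0.422 kg·m²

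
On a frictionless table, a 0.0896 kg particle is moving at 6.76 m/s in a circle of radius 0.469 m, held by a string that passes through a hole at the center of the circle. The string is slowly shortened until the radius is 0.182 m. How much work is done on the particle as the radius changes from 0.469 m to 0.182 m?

The only horizontal force on the mass is along the cord (radial), so it exerts no torque about the hole and angular momentum m v r is conserved.
v₂ = v₁ r₁ / r₂ = (6.76)(0.469) / (0.182) = 17.42 m/s.
W = ΔKE = ½m(v₂² − v₁²) = 11.55 J.

W ≈ 11.5 J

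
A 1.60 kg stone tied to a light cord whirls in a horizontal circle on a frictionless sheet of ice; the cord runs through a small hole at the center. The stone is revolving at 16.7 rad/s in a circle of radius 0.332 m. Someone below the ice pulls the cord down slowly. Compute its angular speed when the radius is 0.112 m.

ω₂ ≈ 147 rad/s

No torque about the axis ⇒ m r₁² ω₁ = m r₂² ω₂.
ω₂ = ω₁ (r₁/r₂)² = (16.7)(0.332/0.112)² = 146.7 rad/s.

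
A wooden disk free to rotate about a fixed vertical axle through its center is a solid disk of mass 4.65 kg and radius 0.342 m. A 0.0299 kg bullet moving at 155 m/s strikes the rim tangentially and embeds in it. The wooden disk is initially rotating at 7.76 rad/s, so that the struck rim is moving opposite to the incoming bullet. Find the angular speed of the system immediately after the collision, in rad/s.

|ω_f| ≈ 1.91 rad/s

The axle reaction passes through the axle and exerts no torque about it; angular momentum about the axle is conserved through the impact.
I_p = ½(4.65)(0.342)² = 0.2719 kg·m². Taking the sense of the bullet's angular momentum as positive, L_{bullet} = m v R = (0.0299)(155)(0.342) = 1.585 kg·m²/s.
L_i = −I_p ω_p + m v R = −(0.2719)(7.76) + 1.585 = -0.5253 kg·m²/s.
After sticking, I_f = I_p + m R² = 0.2719 + (0.0299)(0.342)² = 0.2754 kg·m².
ω_f = L_i / I_f = -0.5253 / 0.2754 = -1.907 rad/s.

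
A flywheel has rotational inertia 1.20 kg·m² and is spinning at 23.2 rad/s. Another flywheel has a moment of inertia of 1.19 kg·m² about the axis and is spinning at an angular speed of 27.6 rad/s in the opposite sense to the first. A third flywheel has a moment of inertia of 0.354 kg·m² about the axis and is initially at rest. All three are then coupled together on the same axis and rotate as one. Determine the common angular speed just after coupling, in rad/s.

No external torque acts about the common axis, so total angular momentum is conserved.
Taking A's sense as positive: L = (1.200)(23.2) − (1.190)(27.6) = -5.004 kg·m²·rad/s.
Combined I = 1.200 + 1.190 + 0.3540 = 2.744 kg·m².
ω_f = L / I = -5.004 / 2.744 = -1.824 rad/s.

|ω_f| ≈ 1.82 rad/s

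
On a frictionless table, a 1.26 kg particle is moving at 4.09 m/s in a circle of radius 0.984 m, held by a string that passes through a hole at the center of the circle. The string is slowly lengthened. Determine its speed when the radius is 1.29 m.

Central (radial) force ⇒ zero torque about the center ⇒ m v r is constant.
v₂ = v₁ r₁ / r₂ = (4.09)(0.984) / (1.29) = 3.120 m/s.

v₂ ≈ 3.12 m/s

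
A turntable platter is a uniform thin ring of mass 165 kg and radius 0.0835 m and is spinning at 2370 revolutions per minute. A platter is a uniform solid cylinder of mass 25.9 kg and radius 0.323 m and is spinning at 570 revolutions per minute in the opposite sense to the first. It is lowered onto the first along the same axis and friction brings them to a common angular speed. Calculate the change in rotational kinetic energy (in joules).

No external torque acts about the common axis, so total angular momentum is conserved.
Moments of inertia: I_A = (165)(0.0835)² = 1.150 kg·m²; I_B = ½(25.9)(0.323)² = 1.351 kg·m².
Taking A's sense as positive: L = (1.150)(2370) − (1.351)(570) = 1956 kg·m²·rpm.
Combined I = 1.150 + 1.351 = 2.501 kg·m².
ω_f = L / I = 1956 / 2.501 = 782.1 rpm.
KE_i = ½ΣIω² = 37840 J; KE_f = ½(2.501)(81.90)² = 8390 J.

ΔKE ≈ -29400 J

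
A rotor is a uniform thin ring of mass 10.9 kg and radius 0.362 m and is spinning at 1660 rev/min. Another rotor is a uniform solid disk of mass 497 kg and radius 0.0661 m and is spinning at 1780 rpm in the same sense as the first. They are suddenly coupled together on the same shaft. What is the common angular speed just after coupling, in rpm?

The coupling torques are internal; angular momentum about the shared axis is conserved.
Moments of inertia: I_A = (10.9)(0.362)² = 1.428 kg·m²; I_B = ½(497)(0.0661)² = 1.086 kg·m².
Taking A's sense as positive: L = (1.428)(1660) + (1.086)(1780) = 4304 kg·m²·rpm.
Combined I = 1.428 + 1.086 = 2.514 kg·m².
ω_f = L / I = 4304 / 2.514 = 1712 rpm.

|ω_f| ≈ 1710 rpm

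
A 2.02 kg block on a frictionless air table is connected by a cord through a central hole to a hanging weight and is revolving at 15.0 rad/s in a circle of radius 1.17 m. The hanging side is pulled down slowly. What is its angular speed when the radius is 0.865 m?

The constraining force is radial, so m r² ω about the center is conserved.
ω₂ = ω₁ (r₁/r₂)² = (15.0)(1.17/0.865)² = 27.44 rad/s.

ω₂ ≈ 27.4 rad/s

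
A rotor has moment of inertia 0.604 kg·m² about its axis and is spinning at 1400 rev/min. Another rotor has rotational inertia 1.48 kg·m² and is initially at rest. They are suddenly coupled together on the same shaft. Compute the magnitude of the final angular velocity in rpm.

|ω_f| ≈ 406 rpm

The coupling torques are internal; angular momentum about the shared axis is conserved.
Taking A's sense as positive: L = (0.6040)(1400) = 845.6 kg·m²·rpm.
Combined I = 0.6040 + 1.480 = 2.084 kg·m².
ω_f = L / I = 845.6 / 2.084 = 405.8 rpm.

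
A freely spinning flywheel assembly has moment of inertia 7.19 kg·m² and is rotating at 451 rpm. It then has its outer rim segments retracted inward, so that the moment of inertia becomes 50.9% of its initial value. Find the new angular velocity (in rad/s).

Angular momentum about the spin axis is conserved since the torque about it is zero.
I₂ = 0.509 × 7.19 = 3.660 kg·m².
ω₂ = I₁ω₁ / I₂ = (7.190)(451 rpm) / (3.660) = 886.1 rpm = 92.79 rad/s.

ω₂ ≈ 92.8 rad/s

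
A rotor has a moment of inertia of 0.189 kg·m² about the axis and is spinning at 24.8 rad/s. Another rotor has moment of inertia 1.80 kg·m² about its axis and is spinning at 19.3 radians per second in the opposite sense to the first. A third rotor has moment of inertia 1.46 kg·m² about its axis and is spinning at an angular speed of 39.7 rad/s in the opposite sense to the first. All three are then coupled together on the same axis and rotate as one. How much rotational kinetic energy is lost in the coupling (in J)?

ΔKE lost ≈ 421 J

No external torque acts about the common axis, so total angular momentum is conserved.
Taking A's sense as positive: L = (0.1890)(24.8) − (1.800)(19.3) − (1.460)(39.7) = -88.01 kg·m²·rad/s.
Combined I = 0.1890 + 1.800 + 1.460 = 3.449 kg·m².
ω_f = L / I = -88.01 / 3.449 = -25.52 rad/s.
KE_i = ½ΣIω² = 1544 J; KE_f = ½(3.449)(25.52)² = 1123 J.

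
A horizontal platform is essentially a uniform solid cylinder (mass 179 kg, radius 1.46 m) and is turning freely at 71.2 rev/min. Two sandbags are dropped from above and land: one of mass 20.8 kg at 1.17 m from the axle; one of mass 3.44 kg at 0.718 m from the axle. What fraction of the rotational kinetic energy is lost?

fraction ≈ 0.137

No external torque acts about the axle; L_before = L_after.
I_p = ½(179)(1.46)² = 190.8 kg·m².
Added inertia Σmr² = (20.8)(1.17)² + (3.44)(0.718)² = 30.25 kg·m²; I_f = 190.8 + 30.25 = 221.0 kg·m².
ω_f = I_p ω_i / I_f = (190.8)(71.2) / 221.0 = 61.46 rpm.
KE_i = ½(190.8)(7.456 rad/s)² = 5303 J; KE_f = ½(221.0)(6.436)² = 4577 J.
Fraction lost = 0.1368.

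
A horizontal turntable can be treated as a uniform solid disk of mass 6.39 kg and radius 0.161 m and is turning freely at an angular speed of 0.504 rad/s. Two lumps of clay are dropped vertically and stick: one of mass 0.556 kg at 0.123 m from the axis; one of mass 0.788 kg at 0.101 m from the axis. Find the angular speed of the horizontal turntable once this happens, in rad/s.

ω_f ≈ 0.420 rad/s

The added mass arrives with no angular momentum about the axis, and any external torque about the axis is negligible, so the system's angular momentum is conserved.
I_p = ½(6.39)(0.161)² = 0.08282 kg·m².
Added inertia Σmr² = (0.556)(0.123)² + (0.788)(0.101)² = 0.01645 kg·m²; I_f = 0.08282 + 0.01645 = 0.09927 kg·m².
ω_f = I_p ω_i / I_f = (0.08282)(0.504) / 0.09927 = 0.4205 rad/s.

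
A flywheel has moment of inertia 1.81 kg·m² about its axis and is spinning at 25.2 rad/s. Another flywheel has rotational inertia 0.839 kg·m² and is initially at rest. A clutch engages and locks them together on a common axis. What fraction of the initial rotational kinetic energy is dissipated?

fraction ≈ 0.317

No external torque acts about the common axis, so total angular momentum is conserved.
Taking A's sense as positive: L = (1.810)(25.2) = 45.61 kg·m²·rad/s.
Combined I = 1.810 + 0.8390 = 2.649 kg·m².
ω_f = L / I = 45.61 / 2.649 = 17.22 rad/s.
KE_i = ½ΣIω² = 574.7 J; KE_f = ½(2.649)(17.22)² = 392.7 J.
Fraction dissipated = (KE_i − KE_f)/KE_i = 0.3167.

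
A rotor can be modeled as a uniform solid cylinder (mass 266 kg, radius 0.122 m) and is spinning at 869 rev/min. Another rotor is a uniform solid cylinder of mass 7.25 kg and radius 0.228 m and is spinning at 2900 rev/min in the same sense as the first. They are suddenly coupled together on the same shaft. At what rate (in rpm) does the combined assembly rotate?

|ω_f| ≈ 1050 rpm

The coupling torques are internal; angular momentum about the shared axis is conserved.
Moments of inertia: I_A = ½(266)(0.122)² = 1.980 kg·m²; I_B = ½(7.25)(0.228)² = 0.1884 kg·m².
Taking A's sense as positive: L = (1.980)(869) + (0.1884)(2900) = 2267 kg·m²·rpm.
Combined I = 1.980 + 0.1884 = 2.168 kg·m².
ω_f = L / I = 2267 / 2.168 = 1046 rpm.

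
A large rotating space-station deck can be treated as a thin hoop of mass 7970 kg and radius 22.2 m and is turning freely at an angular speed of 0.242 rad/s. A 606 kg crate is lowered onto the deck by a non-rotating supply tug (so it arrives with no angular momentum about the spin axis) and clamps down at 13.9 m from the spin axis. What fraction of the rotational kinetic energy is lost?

fraction ≈ 0.0289

The added mass arrives with no angular momentum about the spin axis, and any external torque about the spin axis is negligible, so the system's angular momentum is conserved.
I_p = (7970)(22.2)² = 3.928e+06 kg·m².
Added inertia Σmr² = (606)(13.9)² = 1.171e+05 kg·m²; I_f = 3.928e+06 + 1.171e+05 = 4.045e+06 kg·m².
ω_f = I_p ω_i / I_f = (3.928e+06)(0.242) / 4.045e+06 = 0.2350 rad/s.
KE_i = ½(3.928e+06)(0.2420 rad/s)² = 1.150e+05 J; KE_f = ½(4.045e+06)(0.2350)² = 1.117e+05 J.
Fraction lost = 0.02895.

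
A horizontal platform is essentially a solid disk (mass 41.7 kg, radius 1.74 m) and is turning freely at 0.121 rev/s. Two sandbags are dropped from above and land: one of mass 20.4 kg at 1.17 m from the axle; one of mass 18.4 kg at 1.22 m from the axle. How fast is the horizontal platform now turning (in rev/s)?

The added mass arrives with no angular momentum about the axle, and any external torque about the axle is negligible, so the system's angular momentum is conserved.
I_p = ½(41.7)(1.74)² = 63.13 kg·m².
Added inertia Σmr² = (20.4)(1.17)² + (18.4)(1.22)² = 55.31 kg·m²; I_f = 63.13 + 55.31 = 118.4 kg·m².
ω_f = I_p ω_i / I_f = (63.13)(0.121) / 118.4 = 0.06449 rev/s.

ω_f ≈ 0.0645 rev/s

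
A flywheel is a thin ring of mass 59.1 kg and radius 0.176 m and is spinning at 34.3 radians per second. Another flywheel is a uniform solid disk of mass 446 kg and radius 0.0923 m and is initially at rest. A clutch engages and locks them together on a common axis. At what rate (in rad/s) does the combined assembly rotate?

|ω_f| ≈ 16.8 rad/s

No external torque acts about the common axis, so total angular momentum is conserved.
Moments of inertia: I_A = (59.1)(0.176)² = 1.831 kg·m²; I_B = ½(446)(0.0923)² = 1.900 kg·m².
Taking A's sense as positive: L = (1.831)(34.3) = 62.79 kg·m²·rad/s.
Combined I = 1.831 + 1.900 = 3.730 kg·m².
ω_f = L / I = 62.79 / 3.730 = 16.83 rad/s.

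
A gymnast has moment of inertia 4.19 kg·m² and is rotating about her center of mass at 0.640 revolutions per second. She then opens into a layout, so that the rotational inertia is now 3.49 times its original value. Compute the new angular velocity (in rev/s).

With no external torque about the axis, L is conserved: I₁ω₁ = I₂ω₂.
I₂ = 3.49 × 4.19 = 14.62 kg·m².
ω₂ = I₁ω₁ / I₂ = (4.190)(0.640 rev/s) / (14.62) = 0.1834 rev/s.

ω₂ ≈ 0.183 rev/s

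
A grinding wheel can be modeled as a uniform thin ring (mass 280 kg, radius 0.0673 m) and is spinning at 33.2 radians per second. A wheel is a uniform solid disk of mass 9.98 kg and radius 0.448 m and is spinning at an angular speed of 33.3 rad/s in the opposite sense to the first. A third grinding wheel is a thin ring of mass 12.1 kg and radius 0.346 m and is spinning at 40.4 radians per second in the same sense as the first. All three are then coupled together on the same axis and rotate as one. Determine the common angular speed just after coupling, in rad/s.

|ω_f| ≈ 18.1 rad/s

The coupling torques are internal; angular momentum about the shared axis is conserved.
Moments of inertia: I_A = (280)(0.0673)² = 1.268 kg·m²; I_B = ½(9.98)(0.448)² = 1.002 kg·m²; I_C = (12.1)(0.346)² = 1.449 kg·m².
Taking A's sense as positive: L = (1.268)(33.2) − (1.002)(33.3) + (1.449)(40.4) = 67.28 kg·m²·rad/s.
Combined I = 1.268 + 1.002 + 1.449 = 3.718 kg·m².
ω_f = L / I = 67.28 / 3.718 = 18.09 rad/s.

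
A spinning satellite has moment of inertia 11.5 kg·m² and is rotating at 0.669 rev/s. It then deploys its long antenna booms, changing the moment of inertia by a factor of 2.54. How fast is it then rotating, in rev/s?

Angular momentum about the spin axis is conserved since the torque about it is zero.
I₂ = 2.54 × 11.5 = 29.21 kg·m².
ω₂ = I₁ω₁ / I₂ = (11.50)(0.669 rev/s) / (29.21) = 0.2634 rev/s.

ω₂ ≈ 0.263 rev/s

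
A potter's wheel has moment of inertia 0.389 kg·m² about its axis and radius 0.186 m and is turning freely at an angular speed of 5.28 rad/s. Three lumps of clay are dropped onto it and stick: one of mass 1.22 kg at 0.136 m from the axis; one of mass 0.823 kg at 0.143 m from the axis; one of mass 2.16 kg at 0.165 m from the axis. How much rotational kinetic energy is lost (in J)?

energy lost ≈ 1.09 J

No external torque acts about the axis; L_before = L_after.
Added inertia Σmr² = (1.22)(0.136)² + (0.823)(0.143)² + (2.16)(0.165)² = 0.09820 kg·m²; I_f = 0.3890 + 0.09820 = 0.4872 kg·m².
ω_f = I_p ω_i / I_f = (0.3890)(5.28) / 0.4872 = 4.216 rad/s.
KE_i = ½(0.3890)(5.280 rad/s)² = 5.422 J; KE_f = ½(0.4872)(4.216)² = 4.329 J.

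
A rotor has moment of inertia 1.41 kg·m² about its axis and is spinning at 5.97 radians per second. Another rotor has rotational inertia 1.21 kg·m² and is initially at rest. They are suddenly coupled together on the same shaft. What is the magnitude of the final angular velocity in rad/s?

|ω_f| ≈ 3.21 rad/s

The coupling torques are internal; angular momentum about the shared axis is conserved.
Taking A's sense as positive: L = (1.410)(5.97) = 8.418 kg·m²·rad/s.
Combined I = 1.410 + 1.210 = 2.620 kg·m².
ω_f = L / I = 8.418 / 2.620 = 3.213 rad/s.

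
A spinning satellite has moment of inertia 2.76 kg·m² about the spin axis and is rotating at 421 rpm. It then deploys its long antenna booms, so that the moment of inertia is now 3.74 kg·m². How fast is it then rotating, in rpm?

ω₂ ≈ 311 rpm

No external torque acts about the spin axis, so angular momentum is conserved.
ω₂ = I₁ω₁ / I₂ = (2.760)(421 rpm) / (3.740) = 310.7 rpm.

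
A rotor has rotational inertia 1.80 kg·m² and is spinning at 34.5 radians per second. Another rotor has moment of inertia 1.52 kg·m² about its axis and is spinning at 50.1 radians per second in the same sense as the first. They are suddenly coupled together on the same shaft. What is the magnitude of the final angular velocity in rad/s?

The coupling torques are internal; angular momentum about the shared axis is conserved.
Taking A's sense as positive: L = (1.800)(34.5) + (1.520)(50.1) = 138.3 kg·m²·rad/s.
Combined I = 1.800 + 1.520 = 3.320 kg·m².
ω_f = L / I = 138.3 / 3.320 = 41.64 rad/s.

|ω_f| ≈ 41.6 rad/s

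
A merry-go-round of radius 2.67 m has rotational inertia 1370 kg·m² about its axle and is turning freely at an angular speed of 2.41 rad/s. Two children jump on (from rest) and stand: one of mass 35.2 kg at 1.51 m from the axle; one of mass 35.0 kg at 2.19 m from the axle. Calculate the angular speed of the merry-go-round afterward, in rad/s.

ω_f ≈ 2.04 rad/s

No external torque acts about the axle; L_before = L_after.
Added inertia Σmr² = (35.2)(1.51)² + (35.0)(2.19)² = 248.1 kg·m²; I_f = 1370 + 248.1 = 1618 kg·m².
ω_f = I_p ω_i / I_f = (1370)(2.41) / 1618 = 2.040 rad/s.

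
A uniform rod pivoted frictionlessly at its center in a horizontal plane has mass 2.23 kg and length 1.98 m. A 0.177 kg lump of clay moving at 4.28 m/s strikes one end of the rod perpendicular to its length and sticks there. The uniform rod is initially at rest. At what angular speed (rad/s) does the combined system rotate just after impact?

About the pivot the impulsive forces during the collision are internal, so angular momentum about that axis is conserved.
I_p = (1/12)(2.23)(1.98)² = 0.7285 kg·m². Taking the sense of the lump of clay's angular momentum as positive, L_{lump} = m v R = (0.177)(4.28)(1.98/2) = 0.7500 kg·m²/s.
L_i = 0 + 0.7500 = 0.7500 kg·m²/s.
After sticking, I_f = I_p + m R² = 0.7285 + (0.177)(1.98/2)² = 0.9020 kg·m².
ω_f = L_i / I_f = 0.7500 / 0.9020 = 0.8315 rad/s.

|ω_f| ≈ 0.831 rad/s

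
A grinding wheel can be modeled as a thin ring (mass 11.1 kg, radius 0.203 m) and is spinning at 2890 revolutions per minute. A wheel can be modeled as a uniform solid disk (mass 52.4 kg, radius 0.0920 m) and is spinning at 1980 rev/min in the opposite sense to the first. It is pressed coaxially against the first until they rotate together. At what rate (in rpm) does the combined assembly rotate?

The coupling torques are internal; angular momentum about the shared axis is conserved.
Moments of inertia: I_A = (11.1)(0.203)² = 0.4574 kg·m²; I_B = ½(52.4)(0.0920)² = 0.2218 kg·m².
Taking A's sense as positive: L = (0.4574)(2890) − (0.2218)(1980) = 882.9 kg·m²·rpm.
Combined I = 0.4574 + 0.2218 = 0.6792 kg·m².
ω_f = L / I = 882.9 / 0.6792 = 1300 rpm.

|ω_f| ≈ 1300 rpm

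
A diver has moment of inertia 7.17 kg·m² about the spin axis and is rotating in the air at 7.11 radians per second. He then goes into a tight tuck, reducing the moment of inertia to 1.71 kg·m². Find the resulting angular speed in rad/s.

ω₂ ≈ 29.8 rad/s

With no external torque about the axis, L is conserved: I₁ω₁ = I₂ω₂.
ω₂ = I₁ω₁ / I₂ = (7.170)(7.11 rad/s) / (1.710) = 29.81 rad/s.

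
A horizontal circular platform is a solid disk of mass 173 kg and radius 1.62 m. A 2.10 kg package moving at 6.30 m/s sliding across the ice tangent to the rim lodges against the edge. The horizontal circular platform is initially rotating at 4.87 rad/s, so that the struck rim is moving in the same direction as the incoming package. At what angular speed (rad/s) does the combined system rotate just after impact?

|ω_f| ≈ 4.85 rad/s

The axle reaction passes through the central axle and exerts no torque about it; angular momentum about the central axle is conserved through the impact.
I_p = ½(173)(1.62)² = 227.0 kg·m². Taking the sense of the package's angular momentum as positive, L_{package} = m v R = (2.10)(6.30)(1.62) = 21.43 kg·m²/s.
L_i = +I_p ω_p + m v R = +(227.0)(4.87) + 21.43 = 1127 kg·m²/s.
After sticking, I_f = I_p + m R² = 227.0 + (2.10)(1.62)² = 232.5 kg·m².
ω_f = L_i / I_f = 1127 / 232.5 = 4.847 rad/s.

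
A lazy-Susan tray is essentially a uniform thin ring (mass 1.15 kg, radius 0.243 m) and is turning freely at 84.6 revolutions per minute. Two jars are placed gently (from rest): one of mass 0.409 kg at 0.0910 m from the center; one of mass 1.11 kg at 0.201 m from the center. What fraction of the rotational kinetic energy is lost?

fraction ≈ 0.415

The added mass arrives with no angular momentum about the center, and any external torque about the center is negligible, so the system's angular momentum is conserved.
I_p = (1.15)(0.243)² = 0.06791 kg·m².
Added inertia Σmr² = (0.409)(0.0910)² + (1.11)(0.201)² = 0.04823 kg·m²; I_f = 0.06791 + 0.04823 = 0.1161 kg·m².
ω_f = I_p ω_i / I_f = (0.06791)(84.6) / 0.1161 = 49.47 rpm.
KE_i = ½(0.06791)(8.859 rad/s)² = 2.665 J; KE_f = ½(0.1161)(5.180)² = 1.558 J.
Fraction lost = 0.4153.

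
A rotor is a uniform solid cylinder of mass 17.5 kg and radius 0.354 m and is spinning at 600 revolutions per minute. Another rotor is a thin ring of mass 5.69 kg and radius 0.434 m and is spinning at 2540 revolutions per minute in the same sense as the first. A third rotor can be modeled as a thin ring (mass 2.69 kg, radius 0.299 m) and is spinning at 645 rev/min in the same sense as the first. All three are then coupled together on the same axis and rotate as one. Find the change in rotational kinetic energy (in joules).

ΔKE ≈ -12200 J

No external torque acts about the common axis, so total angular momentum is conserved.
Moments of inertia: I_A = ½(17.5)(0.354)² = 1.097 kg·m²; I_B = (5.69)(0.434)² = 1.072 kg·m²; I_C = (2.69)(0.299)² = 0.2405 kg·m².
Taking A's sense as positive: L = (1.097)(600) + (1.072)(2540) + (0.2405)(645) = 3535 kg·m²·rpm.
Combined I = 1.097 + 1.072 + 0.2405 = 2.409 kg·m².
ω_f = L / I = 3535 / 2.409 = 1468 rpm.
KE_i = ½ΣIω² = 40630 J; KE_f = ½(2.409)(153.7)² = 28450 J.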